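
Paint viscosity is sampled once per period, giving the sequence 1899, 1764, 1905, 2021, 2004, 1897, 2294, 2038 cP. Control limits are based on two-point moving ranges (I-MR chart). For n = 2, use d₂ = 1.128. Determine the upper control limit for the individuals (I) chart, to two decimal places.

2421.90

X̄ = (1899 + 1764 + 1905 + 2021 + 2004 + 1897 + 2294 + 2038) / 8 = 1977.7500
Moving ranges: 135, 141, 116, 17, 107, 397, 256; M̄R̄ = 1169.0000 / 7 = 167.0000
UCL = X̄ + 3·M̄R̄/d₂ = 1977.7500 + 3 × 167.0000 / 1.128 = 2421.8989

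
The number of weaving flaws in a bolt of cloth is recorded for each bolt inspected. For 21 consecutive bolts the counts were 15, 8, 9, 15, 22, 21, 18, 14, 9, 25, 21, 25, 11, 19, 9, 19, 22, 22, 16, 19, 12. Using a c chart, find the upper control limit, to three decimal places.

c̄ = (15 + 8 + 9 + 15 + 22 + 21 + 18 + 14 + 9 + 25 + 21 + 25 + 11 + 19 + 9 + 19 + 22 + 22 + 16 + 19 + 12) / 21 = 351 / 21 = 16.7143
UCL = c̄ + 3√c̄ = 16.7143 + 3 × √16.7143 = 16.7143 + 3 × 4.0883 = 28.9792

28.979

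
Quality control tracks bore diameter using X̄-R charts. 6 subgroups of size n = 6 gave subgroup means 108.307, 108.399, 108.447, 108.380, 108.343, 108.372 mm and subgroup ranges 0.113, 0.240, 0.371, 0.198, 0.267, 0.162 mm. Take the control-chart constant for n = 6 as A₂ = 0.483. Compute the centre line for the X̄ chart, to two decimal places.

X̄̄ = (108.307 + 108.399 + 108.447 + 108.380 + 108.343 + 108.372) / 6 = 650.2480 / 6 = 108.3747
CL = X̄̄ = 108.3747

108.37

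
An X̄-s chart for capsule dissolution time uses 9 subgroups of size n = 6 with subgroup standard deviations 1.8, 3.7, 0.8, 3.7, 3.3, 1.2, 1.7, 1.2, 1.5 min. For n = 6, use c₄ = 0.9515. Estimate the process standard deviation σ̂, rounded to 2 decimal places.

2.21

s̄ = (1.8 + 3.7 + 0.8 + 3.7 + 3.3 + 1.2 + 1.7 + 1.2 + 1.5) / 9 = 2.1000
σ̂ = s̄ / c₄ = 2.1000 / 0.9515 = 2.2070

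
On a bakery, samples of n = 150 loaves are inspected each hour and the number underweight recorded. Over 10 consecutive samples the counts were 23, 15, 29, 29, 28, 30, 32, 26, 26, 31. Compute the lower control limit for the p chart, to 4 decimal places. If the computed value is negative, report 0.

p̄ = Σdᵢ / (k·n) = 269 / (10 × 150) = 0.17933
LCL = p̄ − 3·√(p̄(1−p̄)/n) = 0.17933 − 3 × 0.03132 = 0.08536

0.0854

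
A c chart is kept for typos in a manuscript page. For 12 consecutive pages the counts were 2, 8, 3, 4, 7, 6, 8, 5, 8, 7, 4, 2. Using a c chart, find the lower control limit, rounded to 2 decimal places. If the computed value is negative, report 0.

0.00

c̄ = (2 + 8 + 3 + 4 + 7 + 6 + 8 + 5 + 8 + 7 + 4 + 2) / 12 = 64 / 12 = 5.3333
LCL = c̄ − 3√c̄ = 5.3333 − 3 × 2.3094 = -1.5949 → 0 (cannot be negative)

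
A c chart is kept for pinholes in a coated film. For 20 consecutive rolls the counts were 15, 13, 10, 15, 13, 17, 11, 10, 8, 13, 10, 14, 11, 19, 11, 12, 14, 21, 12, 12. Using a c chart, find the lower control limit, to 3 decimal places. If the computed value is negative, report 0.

2.213

c̄ = (15 + 13 + 10 + 15 + 13 + 17 + 11 + 10 + 8 + 13 + 10 + 14 + 11 + 19 + 11 + 12 + 14 + 21 + 12 + 12) / 20 = 261 / 20 = 13.0500
LCL = c̄ − 3√c̄ = 13.0500 − 3 × 3.6125 = 2.2126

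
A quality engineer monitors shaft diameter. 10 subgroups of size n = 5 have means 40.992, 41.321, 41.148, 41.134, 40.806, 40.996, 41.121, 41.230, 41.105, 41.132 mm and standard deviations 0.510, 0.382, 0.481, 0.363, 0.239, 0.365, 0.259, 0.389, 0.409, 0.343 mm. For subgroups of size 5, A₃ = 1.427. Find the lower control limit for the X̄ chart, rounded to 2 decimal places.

X̄̄ = (40.992 + 41.321 + 41.148 + 41.134 + 40.806 + 40.996 + 41.121 + 41.230 + 41.105 + 41.132) / 10 = 41.0985
s̄ = (0.510 + 0.382 + 0.481 + 0.363 + 0.239 + 0.365 + 0.259 + 0.389 + 0.409 + 0.343) / 10 = 0.3740
LCL = X̄̄ − A₃·s̄ = 41.0985 − 1.427 × 0.3740 = 40.5648

40.56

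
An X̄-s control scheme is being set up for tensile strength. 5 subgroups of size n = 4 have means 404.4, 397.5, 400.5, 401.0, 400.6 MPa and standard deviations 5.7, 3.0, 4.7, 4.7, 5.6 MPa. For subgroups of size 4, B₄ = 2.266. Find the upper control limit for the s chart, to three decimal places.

s̄ = (5.7 + 3.0 + 4.7 + 4.7 + 5.6) / 5 = 4.7400
UCL_s = B₄·s̄ = 2.266 × 4.7400 = 10.7408

10.741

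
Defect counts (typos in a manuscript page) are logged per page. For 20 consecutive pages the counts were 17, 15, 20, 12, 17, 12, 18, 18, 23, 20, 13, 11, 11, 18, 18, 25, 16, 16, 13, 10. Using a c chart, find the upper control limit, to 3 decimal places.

28.206

c̄ = (17 + 15 + 20 + 12 + 17 + 12 + 18 + 18 + 23 + 20 + 13 + 11 + 11 + 18 + 18 + 25 + 16 + 16 + 13 + 10) / 20 = 323 / 20 = 16.1500
UCL = c̄ + 3√c̄ = 16.1500 + 3 × √16.1500 = 16.1500 + 3 × 4.0187 = 28.2061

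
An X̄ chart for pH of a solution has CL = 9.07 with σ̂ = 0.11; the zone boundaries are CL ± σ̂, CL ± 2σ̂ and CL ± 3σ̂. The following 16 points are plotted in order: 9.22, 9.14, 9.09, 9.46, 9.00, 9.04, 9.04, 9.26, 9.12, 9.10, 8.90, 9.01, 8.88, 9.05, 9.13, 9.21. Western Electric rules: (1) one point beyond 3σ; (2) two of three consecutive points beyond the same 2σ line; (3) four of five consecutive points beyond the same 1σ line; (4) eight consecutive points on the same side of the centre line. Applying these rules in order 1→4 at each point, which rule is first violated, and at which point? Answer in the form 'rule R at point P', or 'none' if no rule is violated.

Zone of each point (C = within 1σ̂, B = 1σ̂–2σ̂, A = 2σ̂–3σ̂, * = beyond 3σ̂; sign = side of CL): 1:+B, 2:+C, 3:+C, 4:+*, 5:-C, 6:-C, 7:-C, 8:+B, 9:+C, 10:+C, 11:-B, 12:-C, 13:-B, 14:-C, 15:+C, 16:+B
Rule 1 (one point beyond the 3σ limits) is satisfied at point 4.

rule 1 at point 4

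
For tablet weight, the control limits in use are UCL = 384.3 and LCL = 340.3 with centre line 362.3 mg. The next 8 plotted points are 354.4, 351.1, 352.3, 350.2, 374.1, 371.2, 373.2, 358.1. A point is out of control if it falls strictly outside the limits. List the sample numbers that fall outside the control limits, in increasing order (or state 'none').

All 8 points lie within [340.3, 384.3].

none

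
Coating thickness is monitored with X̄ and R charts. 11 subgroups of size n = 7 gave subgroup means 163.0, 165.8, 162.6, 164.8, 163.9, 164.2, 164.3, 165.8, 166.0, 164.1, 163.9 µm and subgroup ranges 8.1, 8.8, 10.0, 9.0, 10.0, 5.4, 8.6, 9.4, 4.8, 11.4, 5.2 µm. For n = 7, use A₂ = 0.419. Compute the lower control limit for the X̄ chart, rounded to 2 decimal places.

X̄̄ = (163.0 + 165.8 + 162.6 + 164.8 + 163.9 + 164.2 + 164.3 + 165.8 + 166.0 + 164.1 + 163.9) / 11 = 1808.4000 / 11 = 164.4000
R̄ = (8.1 + 8.8 + 10.0 + 9.0 + 10.0 + 5.4 + 8.6 + 9.4 + 4.8 + 11.4 + 5.2) / 11 = 90.7000 / 11 = 8.2455
LCL = X̄̄ − A₂·R̄ = 164.4000 − 0.419 × 8.2455 = 160.9452

160.95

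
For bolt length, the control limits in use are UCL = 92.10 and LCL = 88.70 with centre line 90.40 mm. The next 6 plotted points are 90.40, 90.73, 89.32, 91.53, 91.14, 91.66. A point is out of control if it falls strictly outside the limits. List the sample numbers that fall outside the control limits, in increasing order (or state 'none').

none

All 6 points lie within [88.70, 92.10].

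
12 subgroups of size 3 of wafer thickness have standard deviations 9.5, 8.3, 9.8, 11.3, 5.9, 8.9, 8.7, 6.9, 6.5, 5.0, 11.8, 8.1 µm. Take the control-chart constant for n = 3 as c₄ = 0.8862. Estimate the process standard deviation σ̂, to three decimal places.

9.469

s̄ = (9.5 + 8.3 + 9.8 + 11.3 + 5.9 + 8.9 + 8.7 + 6.9 + 6.5 + 5.0 + 11.8 + 8.1) / 12 = 8.3917
σ̂ = s̄ / c₄ = 8.3917 / 0.8862 = 9.4693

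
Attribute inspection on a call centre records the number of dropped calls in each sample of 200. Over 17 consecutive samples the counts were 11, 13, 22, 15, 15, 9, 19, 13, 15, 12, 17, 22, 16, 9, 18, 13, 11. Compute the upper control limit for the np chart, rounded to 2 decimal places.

25.78

p̄ = Σdᵢ / (k·n) = 250 / (17 × 200) = 0.07353
UCL = np̄ + 3·√(np̄(1−p̄)) = 14.7059 + 3 × √(14.7059×0.92647) = 14.7059 + 3 × 3.6911 = 25.7793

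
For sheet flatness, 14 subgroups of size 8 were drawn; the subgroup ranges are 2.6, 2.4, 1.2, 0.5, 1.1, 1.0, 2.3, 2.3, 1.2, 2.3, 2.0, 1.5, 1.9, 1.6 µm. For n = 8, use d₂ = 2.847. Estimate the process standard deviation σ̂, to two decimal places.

R̄ = (2.6 + 2.4 + 1.2 + 0.5 + 1.1 + 1.0 + 2.3 + 2.3 + 1.2 + 2.3 + 2.0 + 1.5 + 1.9 + 1.6) / 14 = 1.7071
σ̂ = R̄ / d₂ = 1.7071 / 2.847 = 0.5996

0.60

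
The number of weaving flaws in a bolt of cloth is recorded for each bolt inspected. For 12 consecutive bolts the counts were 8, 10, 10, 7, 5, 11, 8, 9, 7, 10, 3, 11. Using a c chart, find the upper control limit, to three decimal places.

16.867

c̄ = (8 + 10 + 10 + 7 + 5 + 11 + 8 + 9 + 7 + 10 + 3 + 11) / 12 = 99 / 12 = 8.2500
UCL = c̄ + 3√c̄ = 8.2500 + 3 × √8.2500 = 8.2500 + 3 × 2.8723 = 16.8668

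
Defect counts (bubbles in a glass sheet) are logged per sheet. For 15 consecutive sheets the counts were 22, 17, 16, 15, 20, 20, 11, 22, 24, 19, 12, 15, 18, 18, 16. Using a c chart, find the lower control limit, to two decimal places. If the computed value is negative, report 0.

c̄ = (22 + 17 + 16 + 15 + 20 + 20 + 11 + 22 + 24 + 19 + 12 + 15 + 18 + 18 + 16) / 15 = 265 / 15 = 17.6667
LCL = c̄ − 3√c̄ = 17.6667 − 3 × 4.2032 = 5.0571

5.06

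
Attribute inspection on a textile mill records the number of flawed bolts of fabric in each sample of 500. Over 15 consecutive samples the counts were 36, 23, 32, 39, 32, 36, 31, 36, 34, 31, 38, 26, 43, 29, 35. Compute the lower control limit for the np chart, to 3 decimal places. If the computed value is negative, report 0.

16.651

p̄ = Σdᵢ / (k·n) = 501 / (15 × 500) = 0.06680
LCL = np̄ − 3·√(np̄(1−p̄)) = 33.4000 − 3 × 5.5829 = 16.6513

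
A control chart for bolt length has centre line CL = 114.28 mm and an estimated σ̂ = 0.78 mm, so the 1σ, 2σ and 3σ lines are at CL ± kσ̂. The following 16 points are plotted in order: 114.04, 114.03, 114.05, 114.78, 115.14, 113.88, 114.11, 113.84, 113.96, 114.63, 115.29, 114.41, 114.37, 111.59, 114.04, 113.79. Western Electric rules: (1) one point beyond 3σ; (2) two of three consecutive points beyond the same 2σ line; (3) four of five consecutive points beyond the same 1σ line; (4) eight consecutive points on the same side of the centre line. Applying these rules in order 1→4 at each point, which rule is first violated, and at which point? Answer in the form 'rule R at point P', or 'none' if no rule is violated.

Zone of each point (C = within 1σ̂, B = 1σ̂–2σ̂, A = 2σ̂–3σ̂, * = beyond 3σ̂; sign = side of CL): 1:-C, 2:-C, 3:-C, 4:+C, 5:+B, 6:-C, 7:-C, 8:-C, 9:-C, 10:+C, 11:+B, 12:+C, 13:+C, 14:-*, 15:-C, 16:-C
Rule 1 (one point beyond the 3σ limits) is satisfied at point 14.

rule 1 at point 14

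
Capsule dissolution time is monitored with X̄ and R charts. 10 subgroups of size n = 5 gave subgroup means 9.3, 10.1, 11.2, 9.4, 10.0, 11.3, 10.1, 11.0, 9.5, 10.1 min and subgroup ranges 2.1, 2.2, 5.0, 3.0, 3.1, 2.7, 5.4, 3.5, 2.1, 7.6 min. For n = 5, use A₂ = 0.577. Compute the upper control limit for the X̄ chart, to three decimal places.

X̄̄ = (9.3 + 10.1 + 11.2 + 9.4 + 10.0 + 11.3 + 10.1 + 11.0 + 9.5 + 10.1) / 10 = 102.0000 / 10 = 10.2000
R̄ = (2.1 + 2.2 + 5.0 + 3.0 + 3.1 + 2.7 + 5.4 + 3.5 + 2.1 + 7.6) / 10 = 36.7000 / 10 = 3.6700
UCL = X̄̄ + A₂·R̄ = 10.2000 + 0.577 × 3.6700 = 12.3176

12.318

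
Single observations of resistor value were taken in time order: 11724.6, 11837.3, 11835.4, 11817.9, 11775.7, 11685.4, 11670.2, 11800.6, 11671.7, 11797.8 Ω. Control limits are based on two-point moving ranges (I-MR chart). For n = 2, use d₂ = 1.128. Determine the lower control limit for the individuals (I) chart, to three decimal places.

X̄ = (11724.6 + 11837.3 + 11835.4 + 11817.9 + 11775.7 + 11685.4 + 11670.2 + 11800.6 + 11671.7 + 11797.8) / 10 = 11761.6600
Moving ranges: 112.7, 1.9, 17.5, 42.2, 90.3, 15.2, 130.4, 128.9, 126.1; M̄R̄ = 665.2000 / 9 = 73.9111
LCL = X̄ − 3·M̄R̄/d₂ = 11761.6600 − 3 × 73.9111 / 1.128 = 11565.0879

11565.088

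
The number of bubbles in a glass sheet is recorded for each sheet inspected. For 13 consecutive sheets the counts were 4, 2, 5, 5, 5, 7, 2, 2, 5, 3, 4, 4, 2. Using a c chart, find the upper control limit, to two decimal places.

9.73

c̄ = (4 + 2 + 5 + 5 + 5 + 7 + 2 + 2 + 5 + 3 + 4 + 4 + 2) / 13 = 50 / 13 = 3.8462
UCL = c̄ + 3√c̄ = 3.8462 + 3 × √3.8462 = 3.8462 + 3 × 1.9612 = 9.7296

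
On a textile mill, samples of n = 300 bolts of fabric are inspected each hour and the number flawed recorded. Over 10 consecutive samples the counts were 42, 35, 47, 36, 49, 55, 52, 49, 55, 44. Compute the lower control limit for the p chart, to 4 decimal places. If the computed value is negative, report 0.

p̄ = Σdᵢ / (k·n) = 464 / (10 × 300) = 0.15467
LCL = p̄ − 3·√(p̄(1−p̄)/n) = 0.15467 − 3 × 0.02088 = 0.09204

0.0920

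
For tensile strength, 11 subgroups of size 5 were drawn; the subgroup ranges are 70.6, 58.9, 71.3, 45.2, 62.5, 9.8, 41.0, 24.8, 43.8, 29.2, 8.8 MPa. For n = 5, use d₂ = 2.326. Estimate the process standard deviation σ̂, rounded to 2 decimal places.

18.21

R̄ = (70.6 + 58.9 + 71.3 + 45.2 + 62.5 + 9.8 + 41.0 + 24.8 + 43.8 + 29.2 + 8.8) / 11 = 42.3545
σ̂ = R̄ / d₂ = 42.3545 / 2.326 = 18.2092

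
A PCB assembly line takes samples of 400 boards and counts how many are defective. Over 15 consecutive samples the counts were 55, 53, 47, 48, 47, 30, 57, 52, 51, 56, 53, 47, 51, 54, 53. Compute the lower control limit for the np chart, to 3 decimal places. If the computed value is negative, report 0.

30.378

p̄ = Σdᵢ / (k·n) = 754 / (15 × 400) = 0.12567
LCL = np̄ − 3·√(np̄(1−p̄)) = 50.2667 − 3 × 6.6295 = 30.3783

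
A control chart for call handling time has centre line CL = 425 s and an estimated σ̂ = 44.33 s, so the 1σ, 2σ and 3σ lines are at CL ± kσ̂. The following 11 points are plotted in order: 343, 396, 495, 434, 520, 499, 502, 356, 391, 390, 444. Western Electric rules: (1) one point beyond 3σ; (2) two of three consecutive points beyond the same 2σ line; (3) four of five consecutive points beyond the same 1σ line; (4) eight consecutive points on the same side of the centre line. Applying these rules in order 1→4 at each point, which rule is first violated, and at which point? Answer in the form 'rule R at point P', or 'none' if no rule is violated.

Zone of each point (C = within 1σ̂, B = 1σ̂–2σ̂, A = 2σ̂–3σ̂, * = beyond 3σ̂; sign = side of CL): 1:-B, 2:-C, 3:+B, 4:+C, 5:+A, 6:+B, 7:+B, 8:-B, 9:-C, 10:-C, 11:+C
Rule 3 (four of five consecutive points beyond the same 1σ limit) is satisfied at point 7.

rule 3 at point 7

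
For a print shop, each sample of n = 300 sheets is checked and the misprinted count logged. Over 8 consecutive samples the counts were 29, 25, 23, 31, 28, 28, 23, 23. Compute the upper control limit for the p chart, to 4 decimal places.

p̄ = Σdᵢ / (k·n) = 210 / (8 × 300) = 0.08750
UCL = p̄ + 3·√(p̄(1−p̄)/n) = 0.08750 + 3 × √(0.08750×0.91250/300) = 0.08750 + 3 × 0.01631 = 0.13644

0.1364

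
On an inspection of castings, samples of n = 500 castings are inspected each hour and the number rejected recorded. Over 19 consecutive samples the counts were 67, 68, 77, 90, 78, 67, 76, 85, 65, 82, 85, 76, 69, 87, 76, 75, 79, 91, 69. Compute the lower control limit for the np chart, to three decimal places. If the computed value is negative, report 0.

52.741

p̄ = Σdᵢ / (k·n) = 1462 / (19 × 500) = 0.15389
LCL = np̄ − 3·√(np̄(1−p̄)) = 76.9474 − 3 × 8.0688 = 52.7410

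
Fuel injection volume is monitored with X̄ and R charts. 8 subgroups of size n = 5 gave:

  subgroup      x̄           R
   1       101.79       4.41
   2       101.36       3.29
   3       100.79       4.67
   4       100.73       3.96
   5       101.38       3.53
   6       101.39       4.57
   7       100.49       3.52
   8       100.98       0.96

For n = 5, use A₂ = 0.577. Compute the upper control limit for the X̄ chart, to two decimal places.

103.20

X̄̄ = (101.79 + 101.36 + 100.79 + 100.73 + 101.38 + 101.39 + 100.49 + 100.98) / 8 = 808.9100 / 8 = 101.1137
R̄ = (4.41 + 3.29 + 4.67 + 3.96 + 3.53 + 4.57 + 3.52 + 0.96) / 8 = 28.9100 / 8 = 3.6138
UCL = X̄̄ + A₂·R̄ = 101.1137 + 0.577 × 3.6138 = 103.1989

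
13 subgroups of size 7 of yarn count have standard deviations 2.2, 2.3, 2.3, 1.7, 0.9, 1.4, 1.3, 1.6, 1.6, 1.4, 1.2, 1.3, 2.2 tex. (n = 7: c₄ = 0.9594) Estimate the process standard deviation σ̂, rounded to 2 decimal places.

1.72

s̄ = (2.2 + 2.3 + 2.3 + 1.7 + 0.9 + 1.4 + 1.3 + 1.6 + 1.6 + 1.4 + 1.2 + 1.3 + 2.2) / 13 = 1.6462
σ̂ = s̄ / c₄ = 1.6462 / 0.9594 = 1.7158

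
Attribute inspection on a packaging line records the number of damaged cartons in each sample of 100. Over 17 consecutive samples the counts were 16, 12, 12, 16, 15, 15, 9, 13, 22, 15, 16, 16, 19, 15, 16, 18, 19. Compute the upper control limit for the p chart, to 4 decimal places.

p̄ = Σdᵢ / (k·n) = 264 / (17 × 100) = 0.15529
UCL = p̄ + 3·√(p̄(1−p̄)/n) = 0.15529 + 3 × √(0.15529×0.84471/100) = 0.15529 + 3 × 0.03622 = 0.26395

0.2639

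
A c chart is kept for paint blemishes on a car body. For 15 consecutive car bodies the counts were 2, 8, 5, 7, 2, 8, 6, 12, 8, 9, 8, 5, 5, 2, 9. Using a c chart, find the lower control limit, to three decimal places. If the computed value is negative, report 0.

c̄ = (2 + 8 + 5 + 7 + 2 + 8 + 6 + 12 + 8 + 9 + 8 + 5 + 5 + 2 + 9) / 15 = 96 / 15 = 6.4000
LCL = c̄ − 3√c̄ = 6.4000 − 3 × 2.5298 = -1.1895 → 0 (cannot be negative)

0.000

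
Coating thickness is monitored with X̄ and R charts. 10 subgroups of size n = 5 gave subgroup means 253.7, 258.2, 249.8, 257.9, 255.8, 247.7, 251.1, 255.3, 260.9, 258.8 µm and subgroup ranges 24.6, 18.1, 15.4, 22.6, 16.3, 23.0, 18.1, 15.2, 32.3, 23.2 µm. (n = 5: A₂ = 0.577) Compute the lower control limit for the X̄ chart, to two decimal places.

X̄̄ = (253.7 + 258.2 + 249.8 + 257.9 + 255.8 + 247.7 + 251.1 + 255.3 + 260.9 + 258.8) / 10 = 2549.2000 / 10 = 254.9200
R̄ = (24.6 + 18.1 + 15.4 + 22.6 + 16.3 + 23.0 + 18.1 + 15.2 + 32.3 + 23.2) / 10 = 208.8000 / 10 = 20.8800
LCL = X̄̄ − A₂·R̄ = 254.9200 − 0.577 × 20.8800 = 242.8722

242.87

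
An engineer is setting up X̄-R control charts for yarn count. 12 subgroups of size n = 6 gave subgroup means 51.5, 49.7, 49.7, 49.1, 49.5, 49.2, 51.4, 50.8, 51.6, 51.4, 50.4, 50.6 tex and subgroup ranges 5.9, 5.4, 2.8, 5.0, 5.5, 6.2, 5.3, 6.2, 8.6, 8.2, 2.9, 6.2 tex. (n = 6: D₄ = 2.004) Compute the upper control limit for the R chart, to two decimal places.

R̄ = (5.9 + 5.4 + 2.8 + 5.0 + 5.5 + 6.2 + 5.3 + 6.2 + 8.6 + 8.2 + 2.9 + 6.2) / 12 = 68.2000 / 12 = 5.6833
UCL_R = D₄·R̄ = 2.004 × 5.6833 = 11.3894

11.39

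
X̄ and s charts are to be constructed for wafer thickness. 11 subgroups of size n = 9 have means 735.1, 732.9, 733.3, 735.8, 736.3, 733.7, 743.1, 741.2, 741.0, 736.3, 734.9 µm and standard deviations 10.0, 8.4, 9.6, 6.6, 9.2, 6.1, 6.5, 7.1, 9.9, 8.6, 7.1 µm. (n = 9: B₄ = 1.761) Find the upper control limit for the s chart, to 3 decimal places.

14.264

s̄ = (10.0 + 8.4 + 9.6 + 6.6 + 9.2 + 6.1 + 6.5 + 7.1 + 9.9 + 8.6 + 7.1) / 11 = 8.1000
UCL_s = B₄·s̄ = 1.761 × 8.1000 = 14.2641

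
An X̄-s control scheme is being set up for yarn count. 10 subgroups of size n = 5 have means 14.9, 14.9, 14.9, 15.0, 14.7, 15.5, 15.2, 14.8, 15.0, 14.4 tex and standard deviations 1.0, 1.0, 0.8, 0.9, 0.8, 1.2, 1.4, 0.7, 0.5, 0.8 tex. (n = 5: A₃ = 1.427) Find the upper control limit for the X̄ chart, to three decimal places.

16.229

X̄̄ = (14.9 + 14.9 + 14.9 + 15.0 + 14.7 + 15.5 + 15.2 + 14.8 + 15.0 + 14.4) / 10 = 14.9300
s̄ = (1.0 + 1.0 + 0.8 + 0.9 + 0.8 + 1.2 + 1.4 + 0.7 + 0.5 + 0.8) / 10 = 0.9100
UCL = X̄̄ + A₃·s̄ = 14.9300 + 1.427 × 0.9100 = 16.2286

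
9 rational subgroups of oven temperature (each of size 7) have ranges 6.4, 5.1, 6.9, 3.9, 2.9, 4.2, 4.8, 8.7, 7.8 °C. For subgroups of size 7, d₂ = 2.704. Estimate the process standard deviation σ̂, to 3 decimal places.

2.083

R̄ = (6.4 + 5.1 + 6.9 + 3.9 + 2.9 + 4.2 + 4.8 + 8.7 + 7.8) / 9 = 5.6333
σ̂ = R̄ / d₂ = 5.6333 / 2.704 = 2.0833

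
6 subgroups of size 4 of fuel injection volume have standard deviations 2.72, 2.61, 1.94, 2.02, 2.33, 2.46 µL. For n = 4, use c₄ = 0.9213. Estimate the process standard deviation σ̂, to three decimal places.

s̄ = (2.72 + 2.61 + 1.94 + 2.02 + 2.33 + 2.46) / 6 = 2.3467
σ̂ = s̄ / c₄ = 2.3467 / 0.9213 = 2.5471

2.547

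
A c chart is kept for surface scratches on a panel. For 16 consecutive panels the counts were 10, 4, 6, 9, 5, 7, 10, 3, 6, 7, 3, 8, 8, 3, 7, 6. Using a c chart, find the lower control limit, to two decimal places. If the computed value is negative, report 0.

0.00

c̄ = (10 + 4 + 6 + 9 + 5 + 7 + 10 + 3 + 6 + 7 + 3 + 8 + 8 + 3 + 7 + 6) / 16 = 102 / 16 = 6.3750
LCL = c̄ − 3√c̄ = 6.3750 − 3 × 2.5249 = -1.1996 → 0 (cannot be negative)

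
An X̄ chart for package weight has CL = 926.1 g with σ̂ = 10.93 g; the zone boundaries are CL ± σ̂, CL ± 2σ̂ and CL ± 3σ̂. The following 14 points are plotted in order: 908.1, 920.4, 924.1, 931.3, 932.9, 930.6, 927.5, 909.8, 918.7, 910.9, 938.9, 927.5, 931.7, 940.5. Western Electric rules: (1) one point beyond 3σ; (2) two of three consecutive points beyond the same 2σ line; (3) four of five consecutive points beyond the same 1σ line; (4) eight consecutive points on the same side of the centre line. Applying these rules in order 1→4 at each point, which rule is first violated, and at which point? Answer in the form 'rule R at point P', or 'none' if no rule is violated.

Zone of each point (C = within 1σ̂, B = 1σ̂–2σ̂, A = 2σ̂–3σ̂, * = beyond 3σ̂; sign = side of CL): 1:-B, 2:-C, 3:-C, 4:+C, 5:+C, 6:+C, 7:+C, 8:-B, 9:-C, 10:-B, 11:+B, 12:+C, 13:+C, 14:+B
No rule fires across all 14 points.

none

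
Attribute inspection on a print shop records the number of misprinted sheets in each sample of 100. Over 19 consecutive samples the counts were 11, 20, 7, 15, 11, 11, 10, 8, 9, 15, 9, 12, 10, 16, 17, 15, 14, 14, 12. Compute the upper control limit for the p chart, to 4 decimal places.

p̄ = Σdᵢ / (k·n) = 236 / (19 × 100) = 0.12421
UCL = p̄ + 3·√(p̄(1−p̄)/n) = 0.12421 + 3 × √(0.12421×0.87579/100) = 0.12421 + 3 × 0.03298 = 0.22316

0.2232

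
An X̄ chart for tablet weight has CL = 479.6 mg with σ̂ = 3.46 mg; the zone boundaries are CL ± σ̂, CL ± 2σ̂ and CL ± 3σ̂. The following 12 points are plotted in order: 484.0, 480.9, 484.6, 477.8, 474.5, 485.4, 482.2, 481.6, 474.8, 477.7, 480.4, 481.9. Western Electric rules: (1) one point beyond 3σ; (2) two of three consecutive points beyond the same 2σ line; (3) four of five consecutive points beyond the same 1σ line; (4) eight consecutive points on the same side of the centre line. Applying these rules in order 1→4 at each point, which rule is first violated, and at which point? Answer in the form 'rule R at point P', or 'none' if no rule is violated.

none

Zone of each point (C = within 1σ̂, B = 1σ̂–2σ̂, A = 2σ̂–3σ̂, * = beyond 3σ̂; sign = side of CL): 1:+B, 2:+C, 3:+B, 4:-C, 5:-B, 6:+B, 7:+C, 8:+C, 9:-B, 10:-C, 11:+C, 12:+C
No rule fires across all 12 points.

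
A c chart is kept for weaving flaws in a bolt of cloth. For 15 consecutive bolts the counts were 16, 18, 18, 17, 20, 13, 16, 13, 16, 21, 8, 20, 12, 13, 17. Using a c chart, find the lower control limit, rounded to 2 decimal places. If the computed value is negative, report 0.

c̄ = (16 + 18 + 18 + 17 + 20 + 13 + 16 + 13 + 16 + 21 + 8 + 20 + 12 + 13 + 17) / 15 = 238 / 15 = 15.8667
LCL = c̄ − 3√c̄ = 15.8667 − 3 × 3.9833 = 3.9168

3.92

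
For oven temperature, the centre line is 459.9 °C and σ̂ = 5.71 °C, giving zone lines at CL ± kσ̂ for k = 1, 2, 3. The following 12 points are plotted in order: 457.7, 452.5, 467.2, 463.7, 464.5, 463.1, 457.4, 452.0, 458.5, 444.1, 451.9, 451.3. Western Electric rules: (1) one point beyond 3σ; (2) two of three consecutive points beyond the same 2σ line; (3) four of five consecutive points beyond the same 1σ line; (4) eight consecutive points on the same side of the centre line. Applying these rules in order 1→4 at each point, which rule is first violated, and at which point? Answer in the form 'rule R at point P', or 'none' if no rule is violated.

Zone of each point (C = within 1σ̂, B = 1σ̂–2σ̂, A = 2σ̂–3σ̂, * = beyond 3σ̂; sign = side of CL): 1:-C, 2:-B, 3:+B, 4:+C, 5:+C, 6:+C, 7:-C, 8:-B, 9:-C, 10:-A, 11:-B, 12:-B
Rule 3 (four of five consecutive points beyond the same 1σ limit) is satisfied at point 12.

rule 3 at point 12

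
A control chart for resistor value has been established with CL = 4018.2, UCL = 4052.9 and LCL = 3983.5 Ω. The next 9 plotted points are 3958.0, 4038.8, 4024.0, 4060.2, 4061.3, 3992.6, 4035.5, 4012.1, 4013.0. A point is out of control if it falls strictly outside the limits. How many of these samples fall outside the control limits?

3

Compare each point to [3983.5, 4052.9]: sample 1 = 3958.0 < LCL; sample 4 = 4060.2 > UCL; sample 5 = 4061.3 > UCL.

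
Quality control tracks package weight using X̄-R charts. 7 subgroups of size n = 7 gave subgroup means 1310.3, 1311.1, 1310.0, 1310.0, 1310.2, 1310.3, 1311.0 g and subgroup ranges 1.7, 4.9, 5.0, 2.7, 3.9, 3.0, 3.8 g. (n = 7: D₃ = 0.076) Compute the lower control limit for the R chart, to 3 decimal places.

R̄ = (1.7 + 4.9 + 5.0 + 2.7 + 3.9 + 3.0 + 3.8) / 7 = 25.0000 / 7 = 3.5714
LCL_R = D₃·R̄ = 0.076 × 3.5714 = 0.2714

0.271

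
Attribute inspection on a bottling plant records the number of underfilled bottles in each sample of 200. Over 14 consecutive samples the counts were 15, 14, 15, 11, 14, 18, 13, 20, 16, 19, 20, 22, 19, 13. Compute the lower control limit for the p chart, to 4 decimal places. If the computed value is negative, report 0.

0.0237

p̄ = Σdᵢ / (k·n) = 229 / (14 × 200) = 0.08179
LCL = p̄ − 3·√(p̄(1−p̄)/n) = 0.08179 − 3 × 0.01938 = 0.02365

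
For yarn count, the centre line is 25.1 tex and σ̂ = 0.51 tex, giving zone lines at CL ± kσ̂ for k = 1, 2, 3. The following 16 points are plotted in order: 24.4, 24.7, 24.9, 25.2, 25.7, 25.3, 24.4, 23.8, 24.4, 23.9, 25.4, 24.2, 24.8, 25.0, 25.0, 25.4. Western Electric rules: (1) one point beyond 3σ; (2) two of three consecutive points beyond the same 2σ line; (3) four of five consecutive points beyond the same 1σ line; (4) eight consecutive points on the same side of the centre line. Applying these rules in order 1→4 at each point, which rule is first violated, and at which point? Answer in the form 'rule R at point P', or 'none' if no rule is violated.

rule 2 at point 10

Zone of each point (C = within 1σ̂, B = 1σ̂–2σ̂, A = 2σ̂–3σ̂, * = beyond 3σ̂; sign = side of CL): 1:-B, 2:-C, 3:-C, 4:+C, 5:+B, 6:+C, 7:-B, 8:-A, 9:-B, 10:-A, 11:+C, 12:-B, 13:-C, 14:-C, 15:-C, 16:+C
Rule 2 (two of three consecutive points beyond the same 2σ limit) is satisfied at point 10.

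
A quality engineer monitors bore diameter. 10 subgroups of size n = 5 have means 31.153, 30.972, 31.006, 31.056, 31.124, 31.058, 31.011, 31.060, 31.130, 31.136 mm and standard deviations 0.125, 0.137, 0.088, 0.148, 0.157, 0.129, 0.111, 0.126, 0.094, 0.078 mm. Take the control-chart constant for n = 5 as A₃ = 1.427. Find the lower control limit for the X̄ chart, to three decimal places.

30.900

X̄̄ = (31.153 + 30.972 + 31.006 + 31.056 + 31.124 + 31.058 + 31.011 + 31.060 + 31.130 + 31.136) / 10 = 31.0706
s̄ = (0.125 + 0.137 + 0.088 + 0.148 + 0.157 + 0.129 + 0.111 + 0.126 + 0.094 + 0.078) / 10 = 0.1193
LCL = X̄̄ − A₃·s̄ = 31.0706 − 1.427 × 0.1193 = 30.9004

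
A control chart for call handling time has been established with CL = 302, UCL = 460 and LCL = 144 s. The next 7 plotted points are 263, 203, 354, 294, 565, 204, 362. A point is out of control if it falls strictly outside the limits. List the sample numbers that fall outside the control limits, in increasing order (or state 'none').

5

Compare each point to [144, 460]: sample 5 = 565 > UCL.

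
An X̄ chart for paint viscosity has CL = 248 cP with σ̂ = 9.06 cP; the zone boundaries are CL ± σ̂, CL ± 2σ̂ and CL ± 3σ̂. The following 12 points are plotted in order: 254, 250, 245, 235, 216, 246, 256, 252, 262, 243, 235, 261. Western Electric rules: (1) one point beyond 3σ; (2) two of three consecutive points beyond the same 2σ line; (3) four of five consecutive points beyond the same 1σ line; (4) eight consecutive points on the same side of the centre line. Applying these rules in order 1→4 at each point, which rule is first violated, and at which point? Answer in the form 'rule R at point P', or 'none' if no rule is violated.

rule 1 at point 5

Zone of each point (C = within 1σ̂, B = 1σ̂–2σ̂, A = 2σ̂–3σ̂, * = beyond 3σ̂; sign = side of CL): 1:+C, 2:+C, 3:-C, 4:-B, 5:-*, 6:-C, 7:+C, 8:+C, 9:+B, 10:-C, 11:-B, 12:+B
Rule 1 (one point beyond the 3σ limits) is satisfied at point 5.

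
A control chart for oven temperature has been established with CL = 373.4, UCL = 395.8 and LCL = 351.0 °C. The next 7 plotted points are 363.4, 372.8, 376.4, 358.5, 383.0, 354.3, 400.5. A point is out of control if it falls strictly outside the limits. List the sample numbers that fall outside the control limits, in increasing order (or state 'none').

7

Compare each point to [351.0, 395.8]: sample 7 = 400.5 > UCL.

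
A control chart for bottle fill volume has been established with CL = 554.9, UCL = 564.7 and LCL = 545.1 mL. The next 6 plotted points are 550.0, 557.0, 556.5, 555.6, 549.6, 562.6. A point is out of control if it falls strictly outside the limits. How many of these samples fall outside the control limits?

All 6 points lie within [545.1, 564.7].

0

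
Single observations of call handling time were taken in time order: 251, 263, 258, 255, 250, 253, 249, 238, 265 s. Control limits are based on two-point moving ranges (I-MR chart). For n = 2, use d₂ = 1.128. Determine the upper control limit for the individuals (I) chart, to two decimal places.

X̄ = (251 + 263 + 258 + 255 + 250 + 253 + 249 + 238 + 265) / 9 = 253.5556
Moving ranges: 12, 5, 3, 5, 3, 4, 11, 27; M̄R̄ = 70.0000 / 8 = 8.7500
UCL = X̄ + 3·M̄R̄/d₂ = 253.5556 + 3 × 8.7500 / 1.128 = 276.8268

276.83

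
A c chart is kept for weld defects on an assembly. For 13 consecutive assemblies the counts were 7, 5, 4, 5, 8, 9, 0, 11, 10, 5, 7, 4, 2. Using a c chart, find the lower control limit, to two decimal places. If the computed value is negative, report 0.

0.00

c̄ = (7 + 5 + 4 + 5 + 8 + 9 + 0 + 11 + 10 + 5 + 7 + 4 + 2) / 13 = 77 / 13 = 5.9231
LCL = c̄ − 3√c̄ = 5.9231 − 3 × 2.4337 = -1.3781 → 0 (cannot be negative)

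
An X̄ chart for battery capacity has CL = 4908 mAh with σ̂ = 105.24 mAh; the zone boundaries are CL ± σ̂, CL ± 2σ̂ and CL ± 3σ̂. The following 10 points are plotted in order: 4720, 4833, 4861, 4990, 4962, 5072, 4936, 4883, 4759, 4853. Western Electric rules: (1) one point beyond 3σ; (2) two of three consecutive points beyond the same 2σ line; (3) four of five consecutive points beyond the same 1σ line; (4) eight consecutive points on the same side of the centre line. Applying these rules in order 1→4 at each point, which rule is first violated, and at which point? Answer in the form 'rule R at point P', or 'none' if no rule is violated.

Zone of each point (C = within 1σ̂, B = 1σ̂–2σ̂, A = 2σ̂–3σ̂, * = beyond 3σ̂; sign = side of CL): 1:-B, 2:-C, 3:-C, 4:+C, 5:+C, 6:+B, 7:+C, 8:-C, 9:-B, 10:-C
No rule fires across all 10 points.

none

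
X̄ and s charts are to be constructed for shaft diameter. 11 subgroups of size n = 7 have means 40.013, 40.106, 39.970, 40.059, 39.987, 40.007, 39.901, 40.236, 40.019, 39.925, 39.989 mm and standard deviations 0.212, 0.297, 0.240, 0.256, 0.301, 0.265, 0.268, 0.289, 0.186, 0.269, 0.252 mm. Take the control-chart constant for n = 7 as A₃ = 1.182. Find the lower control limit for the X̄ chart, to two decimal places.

39.71

X̄̄ = (40.013 + 40.106 + 39.970 + 40.059 + 39.987 + 40.007 + 39.901 + 40.236 + 40.019 + 39.925 + 39.989) / 11 = 40.0193
s̄ = (0.212 + 0.297 + 0.240 + 0.256 + 0.301 + 0.265 + 0.268 + 0.289 + 0.186 + 0.269 + 0.252) / 11 = 0.2577
LCL = X̄̄ − A₃·s̄ = 40.0193 − 1.182 × 0.2577 = 39.7146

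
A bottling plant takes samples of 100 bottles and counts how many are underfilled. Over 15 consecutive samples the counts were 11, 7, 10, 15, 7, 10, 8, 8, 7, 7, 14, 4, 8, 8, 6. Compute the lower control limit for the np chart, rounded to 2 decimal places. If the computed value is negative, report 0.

0.23

p̄ = Σdᵢ / (k·n) = 130 / (15 × 100) = 0.08667
LCL = np̄ − 3·√(np̄(1−p̄)) = 8.6667 − 3 × 2.8135 = 0.2263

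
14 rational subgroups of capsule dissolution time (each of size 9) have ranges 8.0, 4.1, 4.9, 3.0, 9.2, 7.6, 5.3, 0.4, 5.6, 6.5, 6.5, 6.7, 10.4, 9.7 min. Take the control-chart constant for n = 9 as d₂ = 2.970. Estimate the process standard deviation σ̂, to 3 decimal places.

2.114

R̄ = (8.0 + 4.1 + 4.9 + 3.0 + 9.2 + 7.6 + 5.3 + 0.4 + 5.6 + 6.5 + 6.5 + 6.7 + 10.4 + 9.7) / 14 = 6.2786
σ̂ = R̄ / d₂ = 6.2786 / 2.970 = 2.1140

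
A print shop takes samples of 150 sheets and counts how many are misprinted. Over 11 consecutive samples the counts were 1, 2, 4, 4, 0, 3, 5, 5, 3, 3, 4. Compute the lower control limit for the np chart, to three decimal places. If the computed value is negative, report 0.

0.000

p̄ = Σdᵢ / (k·n) = 34 / (11 × 150) = 0.02061
LCL = np̄ − 3·√(np̄(1−p̄)) = 3.0909 − 3 × 1.7399 = -2.1288 → 0 (negative, so LCL = 0)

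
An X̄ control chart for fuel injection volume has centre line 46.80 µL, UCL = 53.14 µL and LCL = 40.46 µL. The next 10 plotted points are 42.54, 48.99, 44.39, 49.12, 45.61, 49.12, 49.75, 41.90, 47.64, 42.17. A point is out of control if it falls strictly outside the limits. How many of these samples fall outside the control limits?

All 10 points lie within [40.46, 53.14].

0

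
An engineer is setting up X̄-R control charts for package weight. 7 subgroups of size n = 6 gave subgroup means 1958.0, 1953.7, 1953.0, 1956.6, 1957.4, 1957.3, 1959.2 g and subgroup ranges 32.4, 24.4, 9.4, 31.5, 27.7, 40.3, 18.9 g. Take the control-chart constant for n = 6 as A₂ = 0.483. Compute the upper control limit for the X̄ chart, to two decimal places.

1969.19

X̄̄ = (1958.0 + 1953.7 + 1953.0 + 1956.6 + 1957.4 + 1957.3 + 1959.2) / 7 = 13695.2000 / 7 = 1956.4571
R̄ = (32.4 + 24.4 + 9.4 + 31.5 + 27.7 + 40.3 + 18.9) / 7 = 184.6000 / 7 = 26.3714
UCL = X̄̄ + A₂·R̄ = 1956.4571 + 0.483 × 26.3714 = 1969.1945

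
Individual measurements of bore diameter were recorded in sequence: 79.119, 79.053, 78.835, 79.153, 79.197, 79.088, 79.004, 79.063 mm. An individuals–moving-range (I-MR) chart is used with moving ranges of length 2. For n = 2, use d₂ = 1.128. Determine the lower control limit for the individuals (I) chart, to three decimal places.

X̄ = (79.119 + 79.053 + 78.835 + 79.153 + 79.197 + 79.088 + 79.004 + 79.063) / 8 = 79.0640
Moving ranges: 0.066, 0.218, 0.318, 0.044, 0.109, 0.084, 0.059; M̄R̄ = 0.8980 / 7 = 0.1283
LCL = X̄ − 3·M̄R̄/d₂ = 79.0640 − 3 × 0.1283 / 1.128 = 78.7228

78.723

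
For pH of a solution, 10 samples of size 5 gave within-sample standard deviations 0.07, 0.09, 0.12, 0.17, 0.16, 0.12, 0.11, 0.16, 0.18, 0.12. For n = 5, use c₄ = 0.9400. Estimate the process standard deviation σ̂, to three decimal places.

0.138

s̄ = (0.07 + 0.09 + 0.12 + 0.17 + 0.16 + 0.12 + 0.11 + 0.16 + 0.18 + 0.12) / 10 = 0.1300
σ̂ = s̄ / c₄ = 0.1300 / 0.9400 = 0.1383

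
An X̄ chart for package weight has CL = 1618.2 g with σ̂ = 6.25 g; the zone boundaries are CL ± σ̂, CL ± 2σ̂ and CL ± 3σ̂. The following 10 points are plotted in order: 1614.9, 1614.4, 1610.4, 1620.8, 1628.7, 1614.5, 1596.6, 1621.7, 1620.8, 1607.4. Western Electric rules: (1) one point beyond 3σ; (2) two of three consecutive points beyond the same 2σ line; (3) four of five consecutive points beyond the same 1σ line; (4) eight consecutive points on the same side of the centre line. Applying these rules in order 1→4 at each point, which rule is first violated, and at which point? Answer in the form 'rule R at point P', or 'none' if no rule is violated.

Zone of each point (C = within 1σ̂, B = 1σ̂–2σ̂, A = 2σ̂–3σ̂, * = beyond 3σ̂; sign = side of CL): 1:-C, 2:-C, 3:-B, 4:+C, 5:+B, 6:-C, 7:-*, 8:+C, 9:+C, 10:-B
Rule 1 (one point beyond the 3σ limits) is satisfied at point 7.

rule 1 at point 7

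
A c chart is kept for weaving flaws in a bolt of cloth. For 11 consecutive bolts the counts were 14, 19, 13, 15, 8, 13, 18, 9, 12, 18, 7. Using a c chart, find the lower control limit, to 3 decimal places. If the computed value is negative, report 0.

2.343

c̄ = (14 + 19 + 13 + 15 + 8 + 13 + 18 + 9 + 12 + 18 + 7) / 11 = 146 / 11 = 13.2727
LCL = c̄ − 3√c̄ = 13.2727 − 3 × 3.6432 = 2.3432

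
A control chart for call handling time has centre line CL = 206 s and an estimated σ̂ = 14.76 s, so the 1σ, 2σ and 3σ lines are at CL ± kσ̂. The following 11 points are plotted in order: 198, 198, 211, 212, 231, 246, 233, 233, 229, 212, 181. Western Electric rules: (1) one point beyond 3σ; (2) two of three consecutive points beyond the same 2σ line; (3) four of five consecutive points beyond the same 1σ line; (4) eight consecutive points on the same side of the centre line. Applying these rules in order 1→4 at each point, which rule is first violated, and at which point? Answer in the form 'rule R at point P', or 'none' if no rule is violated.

rule 3 at point 8

Zone of each point (C = within 1σ̂, B = 1σ̂–2σ̂, A = 2σ̂–3σ̂, * = beyond 3σ̂; sign = side of CL): 1:-C, 2:-C, 3:+C, 4:+C, 5:+B, 6:+A, 7:+B, 8:+B, 9:+B, 10:+C, 11:-B
Rule 3 (four of five consecutive points beyond the same 1σ limit) is satisfied at point 8.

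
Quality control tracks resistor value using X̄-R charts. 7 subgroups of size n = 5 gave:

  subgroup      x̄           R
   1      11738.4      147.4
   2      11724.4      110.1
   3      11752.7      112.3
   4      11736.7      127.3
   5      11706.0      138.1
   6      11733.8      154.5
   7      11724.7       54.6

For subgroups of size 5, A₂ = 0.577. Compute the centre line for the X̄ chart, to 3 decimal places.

11730.957

X̄̄ = (11738.4 + 11724.4 + 11752.7 + 11736.7 + 11706.0 + 11733.8 + 11724.7) / 7 = 82116.7000 / 7 = 11730.9571
CL = X̄̄ = 11730.9571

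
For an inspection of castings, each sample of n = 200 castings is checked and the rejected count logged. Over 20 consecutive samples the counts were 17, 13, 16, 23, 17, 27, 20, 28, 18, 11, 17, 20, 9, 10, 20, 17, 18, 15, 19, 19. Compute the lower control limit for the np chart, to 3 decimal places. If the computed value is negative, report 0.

5.650

p̄ = Σdᵢ / (k·n) = 354 / (20 × 200) = 0.08850
LCL = np̄ − 3·√(np̄(1−p̄)) = 17.7000 − 3 × 4.0167 = 5.6500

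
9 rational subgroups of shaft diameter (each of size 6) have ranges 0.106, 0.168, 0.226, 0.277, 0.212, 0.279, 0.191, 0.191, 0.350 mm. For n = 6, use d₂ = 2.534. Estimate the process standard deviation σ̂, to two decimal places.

R̄ = (0.106 + 0.168 + 0.226 + 0.277 + 0.212 + 0.279 + 0.191 + 0.191 + 0.350) / 9 = 0.2222
σ̂ = R̄ / d₂ = 0.2222 / 2.534 = 0.0877

0.09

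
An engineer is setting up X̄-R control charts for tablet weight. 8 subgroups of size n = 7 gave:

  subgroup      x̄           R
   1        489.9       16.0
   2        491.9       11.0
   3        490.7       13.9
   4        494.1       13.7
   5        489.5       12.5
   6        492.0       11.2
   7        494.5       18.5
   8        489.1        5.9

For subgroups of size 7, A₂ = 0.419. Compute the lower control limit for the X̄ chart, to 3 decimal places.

X̄̄ = (489.9 + 491.9 + 490.7 + 494.1 + 489.5 + 492.0 + 494.5 + 489.1) / 8 = 3931.7000 / 8 = 491.4625
R̄ = (16.0 + 11.0 + 13.9 + 13.7 + 12.5 + 11.2 + 18.5 + 5.9) / 8 = 102.7000 / 8 = 12.8375
LCL = X̄̄ − A₂·R̄ = 491.4625 − 0.419 × 12.8375 = 486.0836

486.084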